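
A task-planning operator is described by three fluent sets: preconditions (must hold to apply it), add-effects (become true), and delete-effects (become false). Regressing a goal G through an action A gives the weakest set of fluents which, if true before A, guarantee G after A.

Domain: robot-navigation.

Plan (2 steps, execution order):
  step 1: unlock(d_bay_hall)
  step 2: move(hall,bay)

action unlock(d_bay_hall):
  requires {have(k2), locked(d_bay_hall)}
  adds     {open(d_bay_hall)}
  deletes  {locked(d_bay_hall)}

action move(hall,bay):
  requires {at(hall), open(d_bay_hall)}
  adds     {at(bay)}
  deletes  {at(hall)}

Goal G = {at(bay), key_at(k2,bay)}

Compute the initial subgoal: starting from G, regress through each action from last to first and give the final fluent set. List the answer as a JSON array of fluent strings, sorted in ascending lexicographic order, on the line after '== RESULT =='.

Work backward from the goal:
  through step 2 (move(hall,bay)): drop {at(bay)}, keep {key_at(k2,bay)}, require {at(hall), open(d_bay_hall)}
    → {at(hall), key_at(k2,bay), open(d_bay_hall)}
  through step 1 (unlock(d_bay_hall)): drop {open(d_bay_hall)}, keep {at(hall), key_at(k2,bay)}, require {have(k2), locked(d_bay_hall)}
    → {at(hall), have(k2), key_at(k2,bay), locked(d_bay_hall)}

== RESULT ==
["at(hall)", "have(k2)", "key_at(k2,bay)", "locked(d_bay_hall)"]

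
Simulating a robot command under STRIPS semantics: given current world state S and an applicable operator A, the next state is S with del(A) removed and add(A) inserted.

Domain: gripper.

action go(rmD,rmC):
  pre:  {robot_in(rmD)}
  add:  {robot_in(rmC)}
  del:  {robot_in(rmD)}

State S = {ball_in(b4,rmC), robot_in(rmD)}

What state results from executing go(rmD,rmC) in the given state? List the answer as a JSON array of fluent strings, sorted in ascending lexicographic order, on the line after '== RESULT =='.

Compute (S \ del) ∪ add:
  pre ⊆ S: {robot_in(rmD)} ⊆ S  — applicable
  S \ del = {ball_in(b4,rmC)}
  ∪ add   = {ball_in(b4,rmC), robot_in(rmC)}

== RESULT ==
["ball_in(b4,rmC)", "robot_in(rmC)"]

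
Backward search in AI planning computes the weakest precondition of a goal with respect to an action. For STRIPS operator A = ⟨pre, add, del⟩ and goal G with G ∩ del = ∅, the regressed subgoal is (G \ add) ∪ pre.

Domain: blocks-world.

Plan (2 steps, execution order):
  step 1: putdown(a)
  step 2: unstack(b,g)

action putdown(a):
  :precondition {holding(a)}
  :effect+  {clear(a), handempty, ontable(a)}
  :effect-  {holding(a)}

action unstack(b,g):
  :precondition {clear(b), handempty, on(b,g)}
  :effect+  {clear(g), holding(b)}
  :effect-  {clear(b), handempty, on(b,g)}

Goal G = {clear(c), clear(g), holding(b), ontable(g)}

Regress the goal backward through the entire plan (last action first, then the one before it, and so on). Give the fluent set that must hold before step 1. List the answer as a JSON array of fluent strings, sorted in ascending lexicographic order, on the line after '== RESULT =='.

Work backward from the goal:
  through step 2 (unstack(b,g)): drop {clear(g), holding(b)}, keep {clear(c), ontable(g)}, require {clear(b), handempty, on(b,g)}
    → {clear(b), clear(c), handempty, on(b,g), ontable(g)}
  through step 1 (putdown(a)): drop {handempty}, keep {clear(b), clear(c), on(b,g), ontable(g)}, require {holding(a)}
    → {clear(b), clear(c), holding(a), on(b,g), ontable(g)}

== RESULT ==
["clear(b)", "clear(c)", "holding(a)", "on(b,g)", "ontable(g)"]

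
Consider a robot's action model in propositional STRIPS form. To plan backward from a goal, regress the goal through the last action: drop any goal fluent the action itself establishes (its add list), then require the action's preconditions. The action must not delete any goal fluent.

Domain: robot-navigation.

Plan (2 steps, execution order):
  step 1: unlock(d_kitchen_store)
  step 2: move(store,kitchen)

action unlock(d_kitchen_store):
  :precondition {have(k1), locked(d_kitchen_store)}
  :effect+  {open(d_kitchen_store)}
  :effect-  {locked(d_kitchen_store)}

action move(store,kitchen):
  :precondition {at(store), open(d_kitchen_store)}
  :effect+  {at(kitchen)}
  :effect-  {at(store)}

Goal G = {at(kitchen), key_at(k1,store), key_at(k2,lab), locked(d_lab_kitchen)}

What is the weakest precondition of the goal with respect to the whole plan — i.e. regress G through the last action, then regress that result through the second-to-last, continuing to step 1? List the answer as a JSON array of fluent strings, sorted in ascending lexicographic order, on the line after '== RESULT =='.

Work backward from the goal:
  through step 2 (move(store,kitchen)): drop {at(kitchen)}, keep {key_at(k1,store), key_at(k2,lab), locked(d_lab_kitchen)}, require {at(store), open(d_kitchen_store)}
    → {at(store), key_at(k1,store), key_at(k2,lab), locked(d_lab_kitchen), open(d_kitchen_store)}
  through step 1 (unlock(d_kitchen_store)): drop {open(d_kitchen_store)}, keep {at(store), key_at(k1,store), key_at(k2,lab), locked(d_lab_kitchen)}, require {have(k1), locked(d_kitchen_store)}
    → {at(store), have(k1), key_at(k1,store), key_at(k2,lab), locked(d_kitchen_store), locked(d_lab_kitchen)}

== RESULT ==
["at(store)", "have(k1)", "key_at(k1,store)", "key_at(k2,lab)", "locked(d_kitchen_store)", "locked(d_lab_kitchen)"]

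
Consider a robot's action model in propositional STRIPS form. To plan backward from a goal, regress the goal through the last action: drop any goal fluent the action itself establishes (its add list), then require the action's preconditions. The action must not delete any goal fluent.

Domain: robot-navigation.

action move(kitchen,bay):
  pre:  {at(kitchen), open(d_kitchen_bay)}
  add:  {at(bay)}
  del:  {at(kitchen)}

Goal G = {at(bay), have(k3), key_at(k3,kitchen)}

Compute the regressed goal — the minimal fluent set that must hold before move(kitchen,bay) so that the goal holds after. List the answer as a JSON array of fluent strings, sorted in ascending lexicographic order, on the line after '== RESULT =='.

Compute (G \ add) ∪ pre:
  G ∩ del = {}  (empty — regression defined)
  G \ add = {at(bay), have(k3), key_at(k3,kitchen)} \ {at(bay)} = {have(k3), key_at(k3,kitchen)}
  ∪ pre   = {have(k3), key_at(k3,kitchen)} ∪ {at(kitchen), open(d_kitchen_bay)}
          = {at(kitchen), have(k3), key_at(k3,kitchen), open(d_kitchen_bay)}

== RESULT ==
["at(kitchen)", "have(k3)", "key_at(k3,kitchen)", "open(d_kitchen_bay)"]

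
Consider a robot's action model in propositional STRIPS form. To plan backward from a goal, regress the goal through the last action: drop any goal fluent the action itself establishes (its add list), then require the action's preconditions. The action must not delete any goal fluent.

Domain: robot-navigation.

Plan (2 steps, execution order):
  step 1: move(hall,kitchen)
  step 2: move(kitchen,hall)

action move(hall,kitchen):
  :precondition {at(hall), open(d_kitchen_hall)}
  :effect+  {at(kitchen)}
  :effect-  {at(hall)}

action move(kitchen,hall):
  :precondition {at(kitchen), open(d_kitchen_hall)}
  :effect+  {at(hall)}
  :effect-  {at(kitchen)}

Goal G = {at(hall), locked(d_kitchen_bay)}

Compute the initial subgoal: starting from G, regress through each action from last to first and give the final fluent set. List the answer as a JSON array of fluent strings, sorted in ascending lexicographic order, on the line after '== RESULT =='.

Work backward from the goal:
  through step 2 (move(kitchen,hall)): drop {at(hall)}, keep {locked(d_kitchen_bay)}, require {at(kitchen), open(d_kitchen_hall)}
    → {at(kitchen), locked(d_kitchen_bay), open(d_kitchen_hall)}
  through step 1 (move(hall,kitchen)): drop {at(kitchen)}, keep {locked(d_kitchen_bay), open(d_kitchen_hall)}, require {at(hall), open(d_kitchen_hall)}
    → {at(hall), locked(d_kitchen_bay), open(d_kitchen_hall)}

== RESULT ==
["at(hall)", "locked(d_kitchen_bay)", "open(d_kitchen_hall)"]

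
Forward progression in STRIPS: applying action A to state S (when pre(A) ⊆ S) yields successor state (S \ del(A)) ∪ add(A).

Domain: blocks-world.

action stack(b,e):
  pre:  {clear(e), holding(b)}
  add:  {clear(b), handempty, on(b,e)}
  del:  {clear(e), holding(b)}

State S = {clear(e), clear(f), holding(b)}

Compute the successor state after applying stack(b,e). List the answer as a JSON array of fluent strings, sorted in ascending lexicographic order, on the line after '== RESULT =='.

Progress:
  pre ⊆ S: {clear(e), holding(b)} ⊆ S  — applicable
  S \ del = {clear(f)}
  ∪ add   = {clear(b), clear(f), handempty, on(b,e)}

== RESULT ==
["clear(b)", "clear(f)", "handempty", "on(b,e)"]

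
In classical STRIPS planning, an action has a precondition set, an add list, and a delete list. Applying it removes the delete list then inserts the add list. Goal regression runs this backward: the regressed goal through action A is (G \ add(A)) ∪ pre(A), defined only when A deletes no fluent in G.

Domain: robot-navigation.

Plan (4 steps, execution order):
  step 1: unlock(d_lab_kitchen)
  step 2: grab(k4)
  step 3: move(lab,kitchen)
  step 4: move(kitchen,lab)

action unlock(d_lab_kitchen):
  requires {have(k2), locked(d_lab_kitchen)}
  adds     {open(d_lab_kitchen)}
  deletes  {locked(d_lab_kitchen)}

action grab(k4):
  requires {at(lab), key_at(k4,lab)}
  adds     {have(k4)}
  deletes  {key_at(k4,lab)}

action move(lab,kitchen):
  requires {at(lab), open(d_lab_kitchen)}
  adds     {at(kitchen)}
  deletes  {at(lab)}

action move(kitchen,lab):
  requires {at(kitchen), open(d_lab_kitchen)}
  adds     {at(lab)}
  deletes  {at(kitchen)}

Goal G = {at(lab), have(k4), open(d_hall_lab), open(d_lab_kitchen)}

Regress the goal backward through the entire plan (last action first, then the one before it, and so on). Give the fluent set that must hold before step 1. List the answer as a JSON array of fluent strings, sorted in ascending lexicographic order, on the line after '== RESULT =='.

Regress step by step:
  through step 4 (move(kitchen,lab)): drop {at(lab)}, keep {have(k4), open(d_hall_lab), open(d_lab_kitchen)}, require {at(kitchen), open(d_lab_kitchen)}
    → {at(kitchen), have(k4), open(d_hall_lab), open(d_lab_kitchen)}
  through step 3 (move(lab,kitchen)): drop {at(kitchen)}, keep {have(k4), open(d_hall_lab), open(d_lab_kitchen)}, require {at(lab), open(d_lab_kitchen)}
    → {at(lab), have(k4), open(d_hall_lab), open(d_lab_kitchen)}
  through step 2 (grab(k4)): drop {have(k4)}, keep {at(lab), open(d_hall_lab), open(d_lab_kitchen)}, require {at(lab), key_at(k4,lab)}
    → {at(lab), key_at(k4,lab), open(d_hall_lab), open(d_lab_kitchen)}
  through step 1 (unlock(d_lab_kitchen)): drop {open(d_lab_kitchen)}, keep {at(lab), key_at(k4,lab), open(d_hall_lab)}, require {have(k2), locked(d_lab_kitchen)}
    → {at(lab), have(k2), key_at(k4,lab), locked(d_lab_kitchen), open(d_hall_lab)}

== RESULT ==
["at(lab)", "have(k2)", "key_at(k4,lab)", "locked(d_lab_kitchen)", "open(d_hall_lab)"]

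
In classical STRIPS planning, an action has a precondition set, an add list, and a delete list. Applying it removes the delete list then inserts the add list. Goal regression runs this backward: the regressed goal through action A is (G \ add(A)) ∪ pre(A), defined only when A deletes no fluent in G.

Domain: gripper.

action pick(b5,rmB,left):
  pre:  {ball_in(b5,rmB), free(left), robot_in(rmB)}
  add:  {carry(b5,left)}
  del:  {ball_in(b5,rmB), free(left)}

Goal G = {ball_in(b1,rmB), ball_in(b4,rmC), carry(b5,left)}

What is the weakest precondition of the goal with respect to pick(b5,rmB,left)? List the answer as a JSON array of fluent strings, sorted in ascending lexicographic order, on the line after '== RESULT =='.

Regress:
  G ∩ del = {}  (empty — regression defined)
  G \ add = {ball_in(b1,rmB), ball_in(b4,rmC), carry(b5,left)} \ {carry(b5,left)} = {ball_in(b1,rmB), ball_in(b4,rmC)}
  ∪ pre   = {ball_in(b1,rmB), ball_in(b4,rmC)} ∪ {ball_in(b5,rmB), free(left), robot_in(rmB)}
          = {ball_in(b1,rmB), ball_in(b4,rmC), ball_in(b5,rmB), free(left), robot_in(rmB)}

== RESULT ==
["ball_in(b1,rmB)", "ball_in(b4,rmC)", "ball_in(b5,rmB)", "free(left)", "robot_in(rmB)"]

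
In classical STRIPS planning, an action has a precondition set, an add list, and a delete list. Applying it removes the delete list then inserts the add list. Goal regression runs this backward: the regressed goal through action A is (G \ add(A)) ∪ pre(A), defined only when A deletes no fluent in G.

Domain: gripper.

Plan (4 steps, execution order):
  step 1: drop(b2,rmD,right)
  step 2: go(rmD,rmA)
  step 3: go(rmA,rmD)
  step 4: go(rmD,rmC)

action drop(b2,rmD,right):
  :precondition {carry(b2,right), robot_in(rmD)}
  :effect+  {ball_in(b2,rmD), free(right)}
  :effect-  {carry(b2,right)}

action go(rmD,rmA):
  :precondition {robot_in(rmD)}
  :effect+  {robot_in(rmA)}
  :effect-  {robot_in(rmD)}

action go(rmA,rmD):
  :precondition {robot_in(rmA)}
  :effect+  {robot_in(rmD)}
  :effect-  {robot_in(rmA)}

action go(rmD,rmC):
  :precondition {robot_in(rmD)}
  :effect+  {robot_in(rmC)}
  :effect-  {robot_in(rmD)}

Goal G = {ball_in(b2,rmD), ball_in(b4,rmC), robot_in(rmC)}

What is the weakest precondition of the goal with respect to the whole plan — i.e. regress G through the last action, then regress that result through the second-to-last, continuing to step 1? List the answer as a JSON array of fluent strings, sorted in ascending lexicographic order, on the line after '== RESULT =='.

Work backward from the goal:
  through step 4 (go(rmD,rmC)): drop {robot_in(rmC)}, keep {ball_in(b2,rmD), ball_in(b4,rmC)}, require {robot_in(rmD)}
    → {ball_in(b2,rmD), ball_in(b4,rmC), robot_in(rmD)}
  through step 3 (go(rmA,rmD)): drop {robot_in(rmD)}, keep {ball_in(b2,rmD), ball_in(b4,rmC)}, require {robot_in(rmA)}
    → {ball_in(b2,rmD), ball_in(b4,rmC), robot_in(rmA)}
  through step 2 (go(rmD,rmA)): drop {robot_in(rmA)}, keep {ball_in(b2,rmD), ball_in(b4,rmC)}, require {robot_in(rmD)}
    → {ball_in(b2,rmD), ball_in(b4,rmC), robot_in(rmD)}
  through step 1 (drop(b2,rmD,right)): drop {ball_in(b2,rmD)}, keep {ball_in(b4,rmC), robot_in(rmD)}, require {carry(b2,right), robot_in(rmD)}
    → {ball_in(b4,rmC), carry(b2,right), robot_in(rmD)}

== RESULT ==
["ball_in(b4,rmC)", "carry(b2,right)", "robot_in(rmD)"]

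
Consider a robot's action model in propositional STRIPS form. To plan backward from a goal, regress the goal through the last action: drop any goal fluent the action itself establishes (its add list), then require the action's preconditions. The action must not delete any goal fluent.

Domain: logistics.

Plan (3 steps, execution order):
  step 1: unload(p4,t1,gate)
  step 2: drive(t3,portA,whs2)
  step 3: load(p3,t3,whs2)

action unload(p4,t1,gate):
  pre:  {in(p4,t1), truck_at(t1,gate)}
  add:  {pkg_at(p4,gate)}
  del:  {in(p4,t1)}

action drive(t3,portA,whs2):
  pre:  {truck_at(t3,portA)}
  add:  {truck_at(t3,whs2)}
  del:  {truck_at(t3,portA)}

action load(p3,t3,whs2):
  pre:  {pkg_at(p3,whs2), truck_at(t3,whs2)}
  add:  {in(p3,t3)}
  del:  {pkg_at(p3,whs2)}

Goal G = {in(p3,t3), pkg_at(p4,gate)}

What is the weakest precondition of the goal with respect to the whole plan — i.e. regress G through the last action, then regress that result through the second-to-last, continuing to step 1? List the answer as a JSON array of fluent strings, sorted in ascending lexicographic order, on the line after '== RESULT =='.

Regress step by step:
  through step 3 (load(p3,t3,whs2)): drop {in(p3,t3)}, keep {pkg_at(p4,gate)}, require {pkg_at(p3,whs2), truck_at(t3,whs2)}
    → {pkg_at(p3,whs2), pkg_at(p4,gate), truck_at(t3,whs2)}
  through step 2 (drive(t3,portA,whs2)): drop {truck_at(t3,whs2)}, keep {pkg_at(p3,whs2), pkg_at(p4,gate)}, require {truck_at(t3,portA)}
    → {pkg_at(p3,whs2), pkg_at(p4,gate), truck_at(t3,portA)}
  through step 1 (unload(p4,t1,gate)): drop {pkg_at(p4,gate)}, keep {pkg_at(p3,whs2), truck_at(t3,portA)}, require {in(p4,t1), truck_at(t1,gate)}
    → {in(p4,t1), pkg_at(p3,whs2), truck_at(t1,gate), truck_at(t3,portA)}

== RESULT ==
["in(p4,t1)", "pkg_at(p3,whs2)", "truck_at(t1,gate)", "truck_at(t3,portA)"]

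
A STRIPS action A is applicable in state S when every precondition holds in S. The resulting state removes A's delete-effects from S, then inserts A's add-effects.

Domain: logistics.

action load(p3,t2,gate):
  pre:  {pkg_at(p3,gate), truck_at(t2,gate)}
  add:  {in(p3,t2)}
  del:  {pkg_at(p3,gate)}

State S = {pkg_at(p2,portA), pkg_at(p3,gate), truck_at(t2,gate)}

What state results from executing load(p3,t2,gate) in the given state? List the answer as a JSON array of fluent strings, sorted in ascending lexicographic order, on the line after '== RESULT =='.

Compute (S \ del) ∪ add:
  pre ⊆ S: {pkg_at(p3,gate), truck_at(t2,gate)} ⊆ S  — applicable
  S \ del = {pkg_at(p2,portA), truck_at(t2,gate)}
  ∪ add   = {in(p3,t2), pkg_at(p2,portA), truck_at(t2,gate)}

== RESULT ==
["in(p3,t2)", "pkg_at(p2,portA)", "truck_at(t2,gate)"]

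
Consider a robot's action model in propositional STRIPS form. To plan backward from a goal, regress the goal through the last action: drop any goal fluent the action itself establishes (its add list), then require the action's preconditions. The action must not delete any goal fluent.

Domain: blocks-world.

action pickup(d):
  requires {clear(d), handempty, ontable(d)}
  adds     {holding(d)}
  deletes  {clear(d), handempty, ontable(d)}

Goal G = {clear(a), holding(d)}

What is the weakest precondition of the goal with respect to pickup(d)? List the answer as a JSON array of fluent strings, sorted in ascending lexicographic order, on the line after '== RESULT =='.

Regress:
  G ∩ del = {}  (empty — regression defined)
  G \ add = {clear(a), holding(d)} \ {holding(d)} = {clear(a)}
  ∪ pre   = {clear(a)} ∪ {clear(d), handempty, ontable(d)}
          = {clear(a), clear(d), handempty, ontable(d)}

== RESULT ==
["clear(a)", "clear(d)", "handempty", "ontable(d)"]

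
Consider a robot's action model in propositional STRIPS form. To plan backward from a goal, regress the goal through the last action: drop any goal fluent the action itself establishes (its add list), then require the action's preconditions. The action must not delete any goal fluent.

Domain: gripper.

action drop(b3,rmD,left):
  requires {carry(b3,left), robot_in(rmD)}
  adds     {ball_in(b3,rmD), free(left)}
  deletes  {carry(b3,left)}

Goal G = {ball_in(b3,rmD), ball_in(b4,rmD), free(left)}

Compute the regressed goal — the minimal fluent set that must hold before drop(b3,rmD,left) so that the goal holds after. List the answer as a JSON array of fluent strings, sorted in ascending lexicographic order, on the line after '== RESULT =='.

Regress:
  G ∩ del = {}  (empty — regression defined)
  G \ add = {ball_in(b3,rmD), ball_in(b4,rmD), free(left)} \ {ball_in(b3,rmD), free(left)} = {ball_in(b4,rmD)}
  ∪ pre   = {ball_in(b4,rmD)} ∪ {carry(b3,left), robot_in(rmD)}
          = {ball_in(b4,rmD), carry(b3,left), robot_in(rmD)}

== RESULT ==
["ball_in(b4,rmD)", "carry(b3,left)", "robot_in(rmD)"]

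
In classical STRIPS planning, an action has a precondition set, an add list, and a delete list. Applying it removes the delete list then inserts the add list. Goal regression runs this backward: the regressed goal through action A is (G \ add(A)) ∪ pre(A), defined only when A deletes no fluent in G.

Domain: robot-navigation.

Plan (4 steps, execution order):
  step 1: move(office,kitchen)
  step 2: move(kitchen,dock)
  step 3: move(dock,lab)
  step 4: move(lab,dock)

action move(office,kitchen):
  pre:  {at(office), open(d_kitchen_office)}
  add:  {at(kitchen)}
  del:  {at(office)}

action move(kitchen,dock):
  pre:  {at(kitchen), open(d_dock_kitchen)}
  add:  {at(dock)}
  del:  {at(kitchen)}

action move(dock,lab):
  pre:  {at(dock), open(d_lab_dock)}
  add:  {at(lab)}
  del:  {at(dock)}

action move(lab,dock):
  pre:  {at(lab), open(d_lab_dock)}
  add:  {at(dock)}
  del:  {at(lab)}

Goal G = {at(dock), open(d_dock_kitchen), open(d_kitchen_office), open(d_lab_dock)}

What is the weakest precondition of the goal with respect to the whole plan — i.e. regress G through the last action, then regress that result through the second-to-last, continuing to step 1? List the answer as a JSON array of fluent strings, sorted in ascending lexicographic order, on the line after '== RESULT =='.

Work backward from the goal:
  through step 4 (move(lab,dock)): drop {at(dock)}, keep {open(d_dock_kitchen), open(d_kitchen_office), open(d_lab_dock)}, require {at(lab), open(d_lab_dock)}
    → {at(lab), open(d_dock_kitchen), open(d_kitchen_office), open(d_lab_dock)}
  through step 3 (move(dock,lab)): drop {at(lab)}, keep {open(d_dock_kitchen), open(d_kitchen_office), open(d_lab_dock)}, require {at(dock), open(d_lab_dock)}
    → {at(dock), open(d_dock_kitchen), open(d_kitchen_office), open(d_lab_dock)}
  through step 2 (move(kitchen,dock)): drop {at(dock)}, keep {open(d_dock_kitchen), open(d_kitchen_office), open(d_lab_dock)}, require {at(kitchen), open(d_dock_kitchen)}
    → {at(kitchen), open(d_dock_kitchen), open(d_kitchen_office), open(d_lab_dock)}
  through step 1 (move(office,kitchen)): drop {at(kitchen)}, keep {open(d_dock_kitchen), open(d_kitchen_office), open(d_lab_dock)}, require {at(office), open(d_kitchen_office)}
    → {at(office), open(d_dock_kitchen), open(d_kitchen_office), open(d_lab_dock)}

== RESULT ==
["at(office)", "open(d_dock_kitchen)", "open(d_kitchen_office)", "open(d_lab_dock)"]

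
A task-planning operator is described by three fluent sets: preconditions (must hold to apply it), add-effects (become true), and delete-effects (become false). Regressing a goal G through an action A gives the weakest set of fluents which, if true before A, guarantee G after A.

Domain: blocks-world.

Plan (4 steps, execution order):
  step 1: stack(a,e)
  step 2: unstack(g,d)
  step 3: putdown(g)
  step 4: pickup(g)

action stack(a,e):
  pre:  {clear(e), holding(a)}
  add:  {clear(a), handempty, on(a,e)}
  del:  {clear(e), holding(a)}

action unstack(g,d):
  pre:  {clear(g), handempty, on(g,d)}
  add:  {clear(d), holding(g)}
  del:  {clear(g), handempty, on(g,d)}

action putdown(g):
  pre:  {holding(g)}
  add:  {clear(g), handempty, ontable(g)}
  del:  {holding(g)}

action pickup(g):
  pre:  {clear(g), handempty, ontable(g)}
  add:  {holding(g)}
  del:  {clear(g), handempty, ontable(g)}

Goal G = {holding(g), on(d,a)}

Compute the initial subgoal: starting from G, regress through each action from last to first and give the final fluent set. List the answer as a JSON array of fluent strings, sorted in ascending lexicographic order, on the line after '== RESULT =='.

Regress step by step:
  through step 4 (pickup(g)): drop {holding(g)}, keep {on(d,a)}, require {clear(g), handempty, ontable(g)}
    → {clear(g), handempty, on(d,a), ontable(g)}
  through step 3 (putdown(g)): drop {clear(g), handempty, ontable(g)}, keep {on(d,a)}, require {holding(g)}
    → {holding(g), on(d,a)}
  through step 2 (unstack(g,d)): drop {holding(g)}, keep {on(d,a)}, require {clear(g), handempty, on(g,d)}
    → {clear(g), handempty, on(d,a), on(g,d)}
  through step 1 (stack(a,e)): drop {handempty}, keep {clear(g), on(d,a), on(g,d)}, require {clear(e), holding(a)}
    → {clear(e), clear(g), holding(a), on(d,a), on(g,d)}

== RESULT ==
["clear(e)", "clear(g)", "holding(a)", "on(d,a)", "on(g,d)"]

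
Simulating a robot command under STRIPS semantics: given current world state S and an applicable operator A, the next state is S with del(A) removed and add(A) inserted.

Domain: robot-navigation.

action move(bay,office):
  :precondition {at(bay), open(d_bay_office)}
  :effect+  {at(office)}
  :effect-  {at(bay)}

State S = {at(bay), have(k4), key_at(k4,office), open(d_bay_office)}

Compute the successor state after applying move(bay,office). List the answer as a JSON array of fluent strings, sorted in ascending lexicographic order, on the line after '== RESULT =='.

Compute (S \ del) ∪ add:
  pre ⊆ S: {at(bay), open(d_bay_office)} ⊆ S  — applicable
  S \ del = {have(k4), key_at(k4,office), open(d_bay_office)}
  ∪ add   = {at(office), have(k4), key_at(k4,office), open(d_bay_office)}

== RESULT ==
["at(office)", "have(k4)", "key_at(k4,office)", "open(d_bay_office)"]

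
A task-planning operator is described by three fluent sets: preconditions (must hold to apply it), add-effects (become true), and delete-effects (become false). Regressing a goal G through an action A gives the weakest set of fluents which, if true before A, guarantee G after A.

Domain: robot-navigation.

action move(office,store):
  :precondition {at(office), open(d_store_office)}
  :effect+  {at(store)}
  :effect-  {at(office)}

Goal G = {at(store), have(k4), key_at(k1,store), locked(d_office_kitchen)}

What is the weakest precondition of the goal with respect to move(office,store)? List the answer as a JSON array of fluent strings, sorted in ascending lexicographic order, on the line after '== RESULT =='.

Compute (G \ add) ∪ pre:
  G ∩ del = {}  (empty — regression defined)
  G \ add = {at(store), have(k4), key_at(k1,store), locked(d_office_kitchen)} \ {at(store)} = {have(k4), key_at(k1,store), locked(d_office_kitchen)}
  ∪ pre   = {have(k4), key_at(k1,store), locked(d_office_kitchen)} ∪ {at(office), open(d_store_office)}
          = {at(office), have(k4), key_at(k1,store), locked(d_office_kitchen), open(d_store_office)}

== RESULT ==
["at(office)", "have(k4)", "key_at(k1,store)", "locked(d_office_kitchen)", "open(d_store_office)"]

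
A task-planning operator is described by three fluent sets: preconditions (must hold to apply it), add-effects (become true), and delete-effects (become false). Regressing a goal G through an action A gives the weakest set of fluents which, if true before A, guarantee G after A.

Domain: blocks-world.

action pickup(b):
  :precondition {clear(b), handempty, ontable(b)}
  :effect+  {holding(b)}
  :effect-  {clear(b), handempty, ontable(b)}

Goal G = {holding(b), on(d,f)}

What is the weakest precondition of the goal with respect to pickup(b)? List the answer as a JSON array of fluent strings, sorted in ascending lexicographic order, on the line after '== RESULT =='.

Regress:
  G ∩ del = {}  (empty — regression defined)
  G \ add = {holding(b), on(d,f)} \ {holding(b)} = {on(d,f)}
  ∪ pre   = {on(d,f)} ∪ {clear(b), handempty, ontable(b)}
          = {clear(b), handempty, on(d,f), ontable(b)}

== RESULT ==
["clear(b)", "handempty", "on(d,f)", "ontable(b)"]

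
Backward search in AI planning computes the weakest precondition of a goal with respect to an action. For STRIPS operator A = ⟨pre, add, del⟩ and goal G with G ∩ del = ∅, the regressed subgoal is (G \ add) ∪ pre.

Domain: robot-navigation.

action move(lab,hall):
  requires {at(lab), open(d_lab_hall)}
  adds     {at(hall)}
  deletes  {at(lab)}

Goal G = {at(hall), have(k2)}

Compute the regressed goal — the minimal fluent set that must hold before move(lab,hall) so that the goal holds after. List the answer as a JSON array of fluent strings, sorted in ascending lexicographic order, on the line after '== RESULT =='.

Regress:
  G ∩ del = {}  (empty — regression defined)
  G \ add = {at(hall), have(k2)} \ {at(hall)} = {have(k2)}
  ∪ pre   = {have(k2)} ∪ {at(lab), open(d_lab_hall)}
          = {at(lab), have(k2), open(d_lab_hall)}

== RESULT ==
["at(lab)", "have(k2)", "open(d_lab_hall)"]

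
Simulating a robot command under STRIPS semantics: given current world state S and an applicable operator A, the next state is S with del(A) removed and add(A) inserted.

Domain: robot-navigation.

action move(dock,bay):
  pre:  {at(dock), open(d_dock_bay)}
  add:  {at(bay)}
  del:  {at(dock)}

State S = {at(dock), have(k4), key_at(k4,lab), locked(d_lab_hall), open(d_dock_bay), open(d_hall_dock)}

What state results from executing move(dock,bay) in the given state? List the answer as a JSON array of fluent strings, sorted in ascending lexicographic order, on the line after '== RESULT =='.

Progress:
  pre ⊆ S: {at(dock), open(d_dock_bay)} ⊆ S  — applicable
  S \ del = {have(k4), key_at(k4,lab), locked(d_lab_hall), open(d_dock_bay), open(d_hall_dock)}
  ∪ add   = {at(bay), have(k4), key_at(k4,lab), locked(d_lab_hall), open(d_dock_bay), open(d_hall_dock)}

== RESULT ==
["at(bay)", "have(k4)", "key_at(k4,lab)", "locked(d_lab_hall)", "open(d_dock_bay)", "open(d_hall_dock)"]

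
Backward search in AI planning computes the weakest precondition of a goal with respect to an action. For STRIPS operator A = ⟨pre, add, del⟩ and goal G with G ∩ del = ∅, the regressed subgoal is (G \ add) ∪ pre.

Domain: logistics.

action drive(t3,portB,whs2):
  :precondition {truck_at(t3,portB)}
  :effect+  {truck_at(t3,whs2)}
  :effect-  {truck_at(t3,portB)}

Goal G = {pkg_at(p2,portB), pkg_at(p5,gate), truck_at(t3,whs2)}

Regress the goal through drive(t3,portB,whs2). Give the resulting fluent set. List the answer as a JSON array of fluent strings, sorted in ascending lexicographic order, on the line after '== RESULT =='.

Compute (G \ add) ∪ pre:
  G ∩ del = {}  (empty — regression defined)
  G \ add = {pkg_at(p2,portB), pkg_at(p5,gate), truck_at(t3,whs2)} \ {truck_at(t3,whs2)} = {pkg_at(p2,portB), pkg_at(p5,gate)}
  ∪ pre   = {pkg_at(p2,portB), pkg_at(p5,gate)} ∪ {truck_at(t3,portB)}
          = {pkg_at(p2,portB), pkg_at(p5,gate), truck_at(t3,portB)}

== RESULT ==
["pkg_at(p2,portB)", "pkg_at(p5,gate)", "truck_at(t3,portB)"]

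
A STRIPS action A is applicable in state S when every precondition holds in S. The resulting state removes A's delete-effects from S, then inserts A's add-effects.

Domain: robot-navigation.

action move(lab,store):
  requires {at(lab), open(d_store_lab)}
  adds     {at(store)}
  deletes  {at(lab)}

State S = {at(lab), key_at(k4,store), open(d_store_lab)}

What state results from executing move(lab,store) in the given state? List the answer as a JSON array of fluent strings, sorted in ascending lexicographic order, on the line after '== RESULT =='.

Compute (S \ del) ∪ add:
  pre ⊆ S: {at(lab), open(d_store_lab)} ⊆ S  — applicable
  S \ del = {key_at(k4,store), open(d_store_lab)}
  ∪ add   = {at(store), key_at(k4,store), open(d_store_lab)}

== RESULT ==
["at(store)", "key_at(k4,store)", "open(d_store_lab)"]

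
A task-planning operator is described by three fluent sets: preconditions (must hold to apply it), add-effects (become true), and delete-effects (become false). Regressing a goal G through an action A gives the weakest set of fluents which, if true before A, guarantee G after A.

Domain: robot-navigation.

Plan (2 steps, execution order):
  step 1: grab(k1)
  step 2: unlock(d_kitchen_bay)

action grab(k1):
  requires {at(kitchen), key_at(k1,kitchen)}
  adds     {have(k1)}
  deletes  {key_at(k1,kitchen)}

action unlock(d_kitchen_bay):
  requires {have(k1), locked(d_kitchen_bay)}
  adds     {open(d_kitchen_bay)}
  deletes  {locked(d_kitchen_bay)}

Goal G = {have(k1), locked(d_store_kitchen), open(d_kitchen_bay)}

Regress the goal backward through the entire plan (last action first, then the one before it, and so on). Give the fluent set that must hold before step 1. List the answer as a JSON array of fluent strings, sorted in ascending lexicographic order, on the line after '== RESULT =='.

Work backward from the goal:
  through step 2 (unlock(d_kitchen_bay)): drop {open(d_kitchen_bay)}, keep {have(k1), locked(d_store_kitchen)}, require {have(k1), locked(d_kitchen_bay)}
    → {have(k1), locked(d_kitchen_bay), locked(d_store_kitchen)}
  through step 1 (grab(k1)): drop {have(k1)}, keep {locked(d_kitchen_bay), locked(d_store_kitchen)}, require {at(kitchen), key_at(k1,kitchen)}
    → {at(kitchen), key_at(k1,kitchen), locked(d_kitchen_bay), locked(d_store_kitchen)}

== RESULT ==
["at(kitchen)", "key_at(k1,kitchen)", "locked(d_kitchen_bay)", "locked(d_store_kitchen)"]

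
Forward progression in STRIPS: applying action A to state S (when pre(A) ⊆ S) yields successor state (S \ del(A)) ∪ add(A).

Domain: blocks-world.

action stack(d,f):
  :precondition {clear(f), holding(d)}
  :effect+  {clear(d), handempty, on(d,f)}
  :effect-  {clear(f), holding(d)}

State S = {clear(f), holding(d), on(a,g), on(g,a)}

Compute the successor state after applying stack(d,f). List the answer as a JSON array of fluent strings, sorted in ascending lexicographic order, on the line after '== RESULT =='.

Progress:
  pre ⊆ S: {clear(f), holding(d)} ⊆ S  — applicable
  S \ del = {on(a,g), on(g,a)}
  ∪ add   = {clear(d), handempty, on(a,g), on(d,f), on(g,a)}

== RESULT ==
["clear(d)", "handempty", "on(a,g)", "on(d,f)", "on(g,a)"]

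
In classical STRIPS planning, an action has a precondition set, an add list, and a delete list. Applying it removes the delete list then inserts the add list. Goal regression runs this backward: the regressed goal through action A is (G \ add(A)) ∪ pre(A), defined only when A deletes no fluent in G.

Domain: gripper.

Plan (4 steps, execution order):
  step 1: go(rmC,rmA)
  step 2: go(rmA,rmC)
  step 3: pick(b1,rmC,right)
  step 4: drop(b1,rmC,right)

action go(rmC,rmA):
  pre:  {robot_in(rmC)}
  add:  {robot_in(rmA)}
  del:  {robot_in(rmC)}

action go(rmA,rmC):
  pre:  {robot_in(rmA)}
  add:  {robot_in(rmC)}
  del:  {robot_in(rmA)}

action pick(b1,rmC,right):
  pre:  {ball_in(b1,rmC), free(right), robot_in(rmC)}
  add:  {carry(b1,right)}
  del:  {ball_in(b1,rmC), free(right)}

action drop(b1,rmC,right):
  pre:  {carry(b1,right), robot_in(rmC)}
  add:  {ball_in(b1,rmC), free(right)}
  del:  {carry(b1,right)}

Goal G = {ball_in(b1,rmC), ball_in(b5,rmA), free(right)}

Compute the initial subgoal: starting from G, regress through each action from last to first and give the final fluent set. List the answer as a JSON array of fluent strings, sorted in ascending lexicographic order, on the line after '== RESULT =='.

Regress step by step:
  through step 4 (drop(b1,rmC,right)): drop {ball_in(b1,rmC), free(right)}, keep {ball_in(b5,rmA)}, require {carry(b1,right), robot_in(rmC)}
    → {ball_in(b5,rmA), carry(b1,right), robot_in(rmC)}
  through step 3 (pick(b1,rmC,right)): drop {carry(b1,right)}, keep {ball_in(b5,rmA), robot_in(rmC)}, require {ball_in(b1,rmC), free(right), robot_in(rmC)}
    → {ball_in(b1,rmC), ball_in(b5,rmA), free(right), robot_in(rmC)}
  through step 2 (go(rmA,rmC)): drop {robot_in(rmC)}, keep {ball_in(b1,rmC), ball_in(b5,rmA), free(right)}, require {robot_in(rmA)}
    → {ball_in(b1,rmC), ball_in(b5,rmA), free(right), robot_in(rmA)}
  through step 1 (go(rmC,rmA)): drop {robot_in(rmA)}, keep {ball_in(b1,rmC), ball_in(b5,rmA), free(right)}, require {robot_in(rmC)}
    → {ball_in(b1,rmC), ball_in(b5,rmA), free(right), robot_in(rmC)}

== RESULT ==
["ball_in(b1,rmC)", "ball_in(b5,rmA)", "free(right)", "robot_in(rmC)"]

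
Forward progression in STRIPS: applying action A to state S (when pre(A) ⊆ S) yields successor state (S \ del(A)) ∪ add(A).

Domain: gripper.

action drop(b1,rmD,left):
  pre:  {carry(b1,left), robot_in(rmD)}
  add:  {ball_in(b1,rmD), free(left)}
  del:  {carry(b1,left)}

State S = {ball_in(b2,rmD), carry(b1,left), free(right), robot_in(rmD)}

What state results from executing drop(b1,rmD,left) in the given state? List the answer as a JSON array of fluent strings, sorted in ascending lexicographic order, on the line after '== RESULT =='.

Progress:
  pre ⊆ S: {carry(b1,left), robot_in(rmD)} ⊆ S  — applicable
  S \ del = {ball_in(b2,rmD), free(right), robot_in(rmD)}
  ∪ add   = {ball_in(b1,rmD), ball_in(b2,rmD), free(left), free(right), robot_in(rmD)}

== RESULT ==
["ball_in(b1,rmD)", "ball_in(b2,rmD)", "free(left)", "free(right)", "robot_in(rmD)"]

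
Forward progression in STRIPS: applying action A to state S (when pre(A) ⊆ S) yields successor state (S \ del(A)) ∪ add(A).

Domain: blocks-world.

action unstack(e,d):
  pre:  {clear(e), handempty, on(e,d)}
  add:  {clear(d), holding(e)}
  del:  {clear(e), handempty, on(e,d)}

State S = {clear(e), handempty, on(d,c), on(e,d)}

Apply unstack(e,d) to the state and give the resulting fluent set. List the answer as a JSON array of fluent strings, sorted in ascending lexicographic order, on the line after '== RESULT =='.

Compute (S \ del) ∪ add:
  pre ⊆ S: {clear(e), handempty, on(e,d)} ⊆ S  — applicable
  S \ del = {on(d,c)}
  ∪ add   = {clear(d), holding(e), on(d,c)}

== RESULT ==
["clear(d)", "holding(e)", "on(d,c)"]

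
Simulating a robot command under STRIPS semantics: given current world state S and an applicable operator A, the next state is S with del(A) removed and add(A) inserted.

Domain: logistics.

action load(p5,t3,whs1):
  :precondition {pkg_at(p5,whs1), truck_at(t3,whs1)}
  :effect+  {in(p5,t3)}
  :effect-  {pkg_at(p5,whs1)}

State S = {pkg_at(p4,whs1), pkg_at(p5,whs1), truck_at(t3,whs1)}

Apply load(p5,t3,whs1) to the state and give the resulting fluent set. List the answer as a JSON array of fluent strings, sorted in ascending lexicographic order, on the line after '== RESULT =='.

Progress:
  pre ⊆ S: {pkg_at(p5,whs1), truck_at(t3,whs1)} ⊆ S  — applicable
  S \ del = {pkg_at(p4,whs1), truck_at(t3,whs1)}
  ∪ add   = {in(p5,t3), pkg_at(p4,whs1), truck_at(t3,whs1)}

== RESULT ==
["in(p5,t3)", "pkg_at(p4,whs1)", "truck_at(t3,whs1)"]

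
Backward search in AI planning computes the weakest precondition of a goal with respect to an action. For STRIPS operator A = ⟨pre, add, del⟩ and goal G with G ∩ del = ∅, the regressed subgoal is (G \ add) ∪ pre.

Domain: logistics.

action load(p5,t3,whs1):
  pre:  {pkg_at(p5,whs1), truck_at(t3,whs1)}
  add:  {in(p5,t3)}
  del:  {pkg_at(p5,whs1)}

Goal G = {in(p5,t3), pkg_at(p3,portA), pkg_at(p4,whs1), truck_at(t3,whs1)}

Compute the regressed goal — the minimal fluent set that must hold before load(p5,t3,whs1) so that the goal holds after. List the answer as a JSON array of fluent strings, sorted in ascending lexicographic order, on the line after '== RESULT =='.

Compute (G \ add) ∪ pre:
  G ∩ del = {}  (empty — regression defined)
  G \ add = {in(p5,t3), pkg_at(p3,portA), pkg_at(p4,whs1), truck_at(t3,whs1)} \ {in(p5,t3)} = {pkg_at(p3,portA), pkg_at(p4,whs1), truck_at(t3,whs1)}
  ∪ pre   = {pkg_at(p3,portA), pkg_at(p4,whs1), truck_at(t3,whs1)} ∪ {pkg_at(p5,whs1), truck_at(t3,whs1)}
          = {pkg_at(p3,portA), pkg_at(p4,whs1), pkg_at(p5,whs1), truck_at(t3,whs1)}

== RESULT ==
["pkg_at(p3,portA)", "pkg_at(p4,whs1)", "pkg_at(p5,whs1)", "truck_at(t3,whs1)"]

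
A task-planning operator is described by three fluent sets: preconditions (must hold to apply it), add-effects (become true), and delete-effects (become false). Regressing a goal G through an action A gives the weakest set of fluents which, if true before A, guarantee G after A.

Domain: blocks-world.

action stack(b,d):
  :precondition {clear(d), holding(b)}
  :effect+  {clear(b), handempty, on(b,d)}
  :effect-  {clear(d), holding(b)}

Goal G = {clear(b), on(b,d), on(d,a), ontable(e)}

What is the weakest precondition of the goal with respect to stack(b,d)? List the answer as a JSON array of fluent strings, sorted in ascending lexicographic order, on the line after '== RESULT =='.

Regress:
  G ∩ del = {}  (empty — regression defined)
  G \ add = {clear(b), on(b,d), on(d,a), ontable(e)} \ {clear(b), handempty, on(b,d)} = {on(d,a), ontable(e)}
  ∪ pre   = {on(d,a), ontable(e)} ∪ {clear(d), holding(b)}
          = {clear(d), holding(b), on(d,a), ontable(e)}

== RESULT ==
["clear(d)", "holding(b)", "on(d,a)", "ontable(e)"]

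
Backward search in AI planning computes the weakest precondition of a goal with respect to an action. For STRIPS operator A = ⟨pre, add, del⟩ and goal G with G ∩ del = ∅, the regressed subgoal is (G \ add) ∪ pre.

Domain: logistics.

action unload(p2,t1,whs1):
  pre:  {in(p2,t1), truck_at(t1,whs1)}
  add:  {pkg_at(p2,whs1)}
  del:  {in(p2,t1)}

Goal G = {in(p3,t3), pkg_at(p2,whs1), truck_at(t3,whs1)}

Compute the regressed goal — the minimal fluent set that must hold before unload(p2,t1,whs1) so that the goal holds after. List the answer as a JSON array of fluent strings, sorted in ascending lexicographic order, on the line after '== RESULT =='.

Regress:
  G ∩ del = {}  (empty — regression defined)
  G \ add = {in(p3,t3), pkg_at(p2,whs1), truck_at(t3,whs1)} \ {pkg_at(p2,whs1)} = {in(p3,t3), truck_at(t3,whs1)}
  ∪ pre   = {in(p3,t3), truck_at(t3,whs1)} ∪ {in(p2,t1), truck_at(t1,whs1)}
          = {in(p2,t1), in(p3,t3), truck_at(t1,whs1), truck_at(t3,whs1)}

== RESULT ==
["in(p2,t1)", "in(p3,t3)", "truck_at(t1,whs1)", "truck_at(t3,whs1)"]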